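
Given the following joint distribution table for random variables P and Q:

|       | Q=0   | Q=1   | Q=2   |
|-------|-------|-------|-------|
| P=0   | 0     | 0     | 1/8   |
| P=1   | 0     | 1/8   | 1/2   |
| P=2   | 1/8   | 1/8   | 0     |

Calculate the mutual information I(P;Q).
Marginal P(P) (row sums):
  P(P=0) = 0 + 0 + 1/8 = 1/8
  P(P=1) = 0 + 1/8 + 1/2 = 5/8
  P(P=2) = 1/8 + 1/8 + 0 = 1/4
Marginal P(Q) (column sums):
  P(Q=0) = 0 + 0 + 1/8 = 1/8
  P(Q=1) = 0 + 1/8 + 1/8 = 1/4
  P(Q=2) = 1/8 + 1/2 + 0 = 5/8

H(P) = -[(1/8)·log₂(1/8) + (5/8)·log₂(5/8) + (1/4)·log₂(1/4)]
  = 0.3750 + 0.4238 + 0.5000
  = 1.2988 bits
H(Q) = -[(1/8)·log₂(1/8) + (1/4)·log₂(1/4) + (5/8)·log₂(5/8)]
  = 0.3750 + 0.5000 + 0.4238
  = 1.2988 bits
H(P,Q) = -[(1/8)·log₂(1/8) + (1/8)·log₂(1/8) + (1/2)·log₂(1/2) + (1/8)·log₂(1/8) + (1/8)·log₂(1/8)]
  = 0.3750 + 0.3750 + 0.5000 + 0.3750 + 0.3750
  = 2.0000 bits

I(P;Q) = H(P) + H(Q) - H(P,Q)
  = 1.2988 + 1.2988 - 2.0000
  = 0.5976 bits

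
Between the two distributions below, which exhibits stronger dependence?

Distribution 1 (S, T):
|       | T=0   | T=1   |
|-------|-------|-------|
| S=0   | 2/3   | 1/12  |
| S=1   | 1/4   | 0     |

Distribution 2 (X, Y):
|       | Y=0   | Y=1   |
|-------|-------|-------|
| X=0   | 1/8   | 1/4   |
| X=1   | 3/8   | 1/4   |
Distribution 1 (S, T):
Marginal P(S) (row sums):
  P(S=0) = 2/3 + 1/12 = 3/4
  P(S=1) = 1/4 + 0 = 1/4
Marginal P(T) (column sums):
  P(T=0) = 2/3 + 1/4 = 11/12
  P(T=1) = 1/12 + 0 = 1/12

H(S) = -[(3/4)·log₂(3/4) + (1/4)·log₂(1/4)]
  = 0.3113 + 0.5000
  = 0.8113 bits
H(T) = -[(11/12)·log₂(11/12) + (1/12)·log₂(1/12)]
  = 0.1151 + 0.2987
  = 0.4138 bits
H(S,T) = -[(2/3)·log₂(2/3) + (1/12)·log₂(1/12) + (1/4)·log₂(1/4)]
  = 0.3900 + 0.2987 + 0.5000
  = 1.1887 bits

I(S;T) = H(S) + H(T) - H(S,T)
  = 0.8113 + 0.4138 - 1.1887
  = 0.0364 bits

Distribution 2 (X, Y):
Marginal P(X) (row sums):
  P(X=0) = 1/8 + 1/4 = 3/8
  P(X=1) = 3/8 + 1/4 = 5/8
Marginal P(Y) (column sums):
  P(Y=0) = 1/8 + 3/8 = 1/2
  P(Y=1) = 1/4 + 1/4 = 1/2

H(X) = -[(3/8)·log₂(3/8) + (5/8)·log₂(5/8)]
  = 0.5306 + 0.4238
  = 0.9544 bits
H(Y) = -[(1/2)·log₂(1/2) + (1/2)·log₂(1/2)]
  = 0.5000 + 0.5000
  = 1.0000 bits
H(X,Y) = -[(1/8)·log₂(1/8) + (1/4)·log₂(1/4) + (3/8)·log₂(3/8) + (1/4)·log₂(1/4)]
  = 0.3750 + 0.5000 + 0.5306 + 0.5000
  = 1.9056 bits

I(X;Y) = H(X) + H(Y) - H(X,Y)
  = 0.9544 + 1.0000 - 1.9056
  = 0.0488 bits

I(X;Y) = 0.0488 bits > I(S;T) = 0.0364 bits, so (X, Y) has the higher mutual information (stronger dependence).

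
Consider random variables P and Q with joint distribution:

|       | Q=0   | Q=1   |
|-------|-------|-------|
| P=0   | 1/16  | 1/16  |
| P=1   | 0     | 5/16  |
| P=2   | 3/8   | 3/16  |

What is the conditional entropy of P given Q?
Marginal P(Q) (column sums):
  P(Q=0) = 1/16 + 0 + 3/8 = 7/16
  P(Q=1) = 1/16 + 5/16 + 3/16 = 9/16

H(P|Q) = -Σ P(P,Q)·log₂ P(P|Q), where P(P|Q) = P(P,Q) / P(Q)
  (cells with P(P,Q) = 0 contribute 0)
  (P=0,Q=0): P(P|Q) = (1/16)/(7/16) = 1/7;  -(1/16)·log₂(1/7) = 0.1755
  (P=0,Q=1): P(P|Q) = (1/16)/(9/16) = 1/9;  -(1/16)·log₂(1/9) = 0.1981
  (P=1,Q=1): P(P|Q) = (5/16)/(9/16) = 5/9;  -(5/16)·log₂(5/9) = 0.2650
  (P=2,Q=0): P(P|Q) = (3/8)/(7/16) = 6/7;  -(3/8)·log₂(6/7) = 0.0834
  (P=2,Q=1): P(P|Q) = (3/16)/(9/16) = 1/3;  -(3/16)·log₂(1/3) = 0.2972
H(P|Q) = 0.1755 + 0.1981 + 0.2650 + 0.0834 + 0.2972
  = 1.0192 bits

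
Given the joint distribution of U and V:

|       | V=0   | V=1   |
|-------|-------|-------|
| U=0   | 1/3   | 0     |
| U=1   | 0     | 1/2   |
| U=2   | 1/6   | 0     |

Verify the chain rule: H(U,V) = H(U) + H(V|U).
Left side:
H(U,V) = -[(1/3)·log₂(1/3) + (1/2)·log₂(1/2) + (1/6)·log₂(1/6)]
  = 0.5283 + 0.5000 + 0.4308
  = 1.4591 bits

Right side:
Marginal P(U) (row sums):
  P(U=0) = 1/3 + 0 = 1/3
  P(U=1) = 0 + 1/2 = 1/2
  P(U=2) = 1/6 + 0 = 1/6
H(U) = -[(1/3)·log₂(1/3) + (1/2)·log₂(1/2) + (1/6)·log₂(1/6)]
  = 0.5283 + 0.5000 + 0.4308
  = 1.4591 bits
H(V|U) = -Σ P(U,V)·log₂ P(V|U), where P(V|U) = P(U,V) / P(U)
  (cells with P(U,V) = 0 contribute 0)
  (U=0,V=0): P(V|U) = (1/3)/(1/3) = 1;  -(1/3)·log₂(1) = 0.0000
  (U=1,V=1): P(V|U) = (1/2)/(1/2) = 1;  -(1/2)·log₂(1) = 0.0000
  (U=2,V=0): P(V|U) = (1/6)/(1/6) = 1;  -(1/6)·log₂(1) = 0.0000
H(V|U) = 0.0000 + 0.0000 + 0.0000
  = 0.0000 bits
H(U) + H(V|U) = 1.4591 + 0.0000 = 1.4591 bits

Both sides equal 1.4591 bits, so the chain rule holds ✓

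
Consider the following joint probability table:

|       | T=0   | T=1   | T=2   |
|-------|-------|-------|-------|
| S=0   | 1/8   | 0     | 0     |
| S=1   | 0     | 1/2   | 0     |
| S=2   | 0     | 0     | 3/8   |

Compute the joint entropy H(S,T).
H(S,T) = -Σ P(S,T) log₂ P(S,T), summed over the non-zero cells:
H(S,T) = -[(1/8)·log₂(1/8) + (1/2)·log₂(1/2) + (3/8)·log₂(3/8)]
  = 0.3750 + 0.5000 + 0.5306
  = 1.4056 bits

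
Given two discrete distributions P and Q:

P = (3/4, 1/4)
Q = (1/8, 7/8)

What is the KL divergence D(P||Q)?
D(P||Q) = Σ P(i) log₂(P(i)/Q(i))
  i=0: (3/4) × log₂((3/4)/(1/8)) = (3/4) × log₂(6) = 1.9387
  i=1: (1/4) × log₂((1/4)/(7/8)) = (1/4) × log₂(2/7) = -0.4518
D(P||Q) = 1.9387 - 0.4518
  = 1.4869 bits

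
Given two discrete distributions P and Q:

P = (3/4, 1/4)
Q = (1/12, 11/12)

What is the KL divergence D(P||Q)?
D(P||Q) = Σ P(i) log₂(P(i)/Q(i))
  i=0: (3/4) × log₂((3/4)/(1/12)) = (3/4) × log₂(9) = 2.3774
  i=1: (1/4) × log₂((1/4)/(11/12)) = (1/4) × log₂(3/11) = -0.4686
D(P||Q) = 2.3774 - 0.4686
  = 1.9088 bits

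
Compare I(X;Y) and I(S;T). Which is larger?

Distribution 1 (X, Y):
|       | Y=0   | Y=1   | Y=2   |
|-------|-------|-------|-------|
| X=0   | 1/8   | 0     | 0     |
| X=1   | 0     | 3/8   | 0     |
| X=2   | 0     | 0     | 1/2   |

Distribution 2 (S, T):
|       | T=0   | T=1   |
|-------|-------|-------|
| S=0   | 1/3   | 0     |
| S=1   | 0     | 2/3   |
Distribution 1 (X, Y):
Marginal P(X) (row sums):
  P(X=0) = 1/8 + 0 + 0 = 1/8
  P(X=1) = 0 + 3/8 + 0 = 3/8
  P(X=2) = 0 + 0 + 1/2 = 1/2
Marginal P(Y) (column sums):
  P(Y=0) = 1/8 + 0 + 0 = 1/8
  P(Y=1) = 0 + 3/8 + 0 = 3/8
  P(Y=2) = 0 + 0 + 1/2 = 1/2

H(X) = -[(1/8)·log₂(1/8) + (3/8)·log₂(3/8) + (1/2)·log₂(1/2)]
  = 0.3750 + 0.5306 + 0.5000
  = 1.4056 bits
H(Y) = -[(1/8)·log₂(1/8) + (3/8)·log₂(3/8) + (1/2)·log₂(1/2)]
  = 0.3750 + 0.5306 + 0.5000
  = 1.4056 bits
H(X,Y) = -[(1/8)·log₂(1/8) + (3/8)·log₂(3/8) + (1/2)·log₂(1/2)]
  = 0.3750 + 0.5306 + 0.5000
  = 1.4056 bits

I(X;Y) = H(X) + H(Y) - H(X,Y)
  = 1.4056 + 1.4056 - 1.4056
  = 1.4056 bits

Distribution 2 (S, T):
Marginal P(S) (row sums):
  P(S=0) = 1/3 + 0 = 1/3
  P(S=1) = 0 + 2/3 = 2/3
Marginal P(T) (column sums):
  P(T=0) = 1/3 + 0 = 1/3
  P(T=1) = 0 + 2/3 = 2/3

H(S) = -[(1/3)·log₂(1/3) + (2/3)·log₂(2/3)]
  = 0.5283 + 0.3900
  = 0.9183 bits
H(T) = -[(1/3)·log₂(1/3) + (2/3)·log₂(2/3)]
  = 0.5283 + 0.3900
  = 0.9183 bits
H(S,T) = -[(1/3)·log₂(1/3) + (2/3)·log₂(2/3)]
  = 0.5283 + 0.3900
  = 0.9183 bits

I(S;T) = H(S) + H(T) - H(S,T)
  = 0.9183 + 0.9183 - 0.9183
  = 0.9183 bits

I(X;Y) = 1.4056 bits > I(S;T) = 0.9183 bits, so (X, Y) has the higher mutual information (stronger dependence).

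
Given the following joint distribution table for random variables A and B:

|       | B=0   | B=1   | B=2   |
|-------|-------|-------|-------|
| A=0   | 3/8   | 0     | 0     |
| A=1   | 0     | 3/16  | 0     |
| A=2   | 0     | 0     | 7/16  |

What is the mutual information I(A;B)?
Marginal P(A) (row sums):
  P(A=0) = 3/8 + 0 + 0 = 3/8
  P(A=1) = 0 + 3/16 + 0 = 3/16
  P(A=2) = 0 + 0 + 7/16 = 7/16
Marginal P(B) (column sums):
  P(B=0) = 3/8 + 0 + 0 = 3/8
  P(B=1) = 0 + 3/16 + 0 = 3/16
  P(B=2) = 0 + 0 + 7/16 = 7/16

H(A) = -[(3/8)·log₂(3/8) + (3/16)·log₂(3/16) + (7/16)·log₂(7/16)]
  = 0.5306 + 0.4528 + 0.5218
  = 1.5052 bits
H(B) = -[(3/8)·log₂(3/8) + (3/16)·log₂(3/16) + (7/16)·log₂(7/16)]
  = 0.5306 + 0.4528 + 0.5218
  = 1.5052 bits
H(A,B) = -[(3/8)·log₂(3/8) + (3/16)·log₂(3/16) + (7/16)·log₂(7/16)]
  = 0.5306 + 0.4528 + 0.5218
  = 1.5052 bits

I(A;B) = H(A) + H(B) - H(A,B)
  = 1.5052 + 1.5052 - 1.5052
  = 1.5052 bits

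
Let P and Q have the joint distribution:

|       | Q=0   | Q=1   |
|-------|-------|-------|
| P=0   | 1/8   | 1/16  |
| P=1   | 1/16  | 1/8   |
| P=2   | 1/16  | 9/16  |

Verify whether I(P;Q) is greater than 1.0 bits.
Marginal P(P) (row sums):
  P(P=0) = 1/8 + 1/16 = 3/16
  P(P=1) = 1/16 + 1/8 = 3/16
  P(P=2) = 1/16 + 9/16 = 5/8
Marginal P(Q) (column sums):
  P(Q=0) = 1/8 + 1/16 + 1/16 = 1/4
  P(Q=1) = 1/16 + 1/8 + 9/16 = 3/4

H(P) = -[(3/16)·log₂(3/16) + (3/16)·log₂(3/16) + (5/8)·log₂(5/8)]
  = 0.4528 + 0.4528 + 0.4238
  = 1.3294 bits
H(Q) = -[(1/4)·log₂(1/4) + (3/4)·log₂(3/4)]
  = 0.5000 + 0.3113
  = 0.8113 bits
H(P,Q) = -[(1/8)·log₂(1/8) + (1/16)·log₂(1/16) + (1/16)·log₂(1/16) + (1/8)·log₂(1/8) + (1/16)·log₂(1/16) + (9/16)·log₂(9/16)]
  = 0.3750 + 0.2500 + 0.2500 + 0.3750 + 0.2500 + 0.4669
  = 1.9669 bits

I(P;Q) = H(P) + H(Q) - H(P,Q)
  = 1.3294 + 0.8113 - 1.9669
  = 0.1738 bits

No. I(P;Q) = 0.1738 bits, which is ≤ 1.0 bits.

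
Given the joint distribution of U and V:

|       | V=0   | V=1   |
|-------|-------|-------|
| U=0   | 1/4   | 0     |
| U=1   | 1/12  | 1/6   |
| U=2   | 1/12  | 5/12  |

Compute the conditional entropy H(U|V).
Marginal P(V) (column sums):
  P(V=0) = 1/4 + 1/12 + 1/12 = 5/12
  P(V=1) = 0 + 1/6 + 5/12 = 7/12

H(U|V) = -Σ P(U,V)·log₂ P(U|V), where P(U|V) = P(U,V) / P(V)
  (cells with P(U,V) = 0 contribute 0)
  (U=0,V=0): P(U|V) = (1/4)/(5/12) = 3/5;  -(1/4)·log₂(3/5) = 0.1842
  (U=1,V=0): P(U|V) = (1/12)/(5/12) = 1/5;  -(1/12)·log₂(1/5) = 0.1935
  (U=1,V=1): P(U|V) = (1/6)/(7/12) = 2/7;  -(1/6)·log₂(2/7) = 0.3012
  (U=2,V=0): P(U|V) = (1/12)/(5/12) = 1/5;  -(1/12)·log₂(1/5) = 0.1935
  (U=2,V=1): P(U|V) = (5/12)/(7/12) = 5/7;  -(5/12)·log₂(5/7) = 0.2023
H(U|V) = 0.1842 + 0.1935 + 0.3012 + 0.1935 + 0.2023
  = 1.0747 bits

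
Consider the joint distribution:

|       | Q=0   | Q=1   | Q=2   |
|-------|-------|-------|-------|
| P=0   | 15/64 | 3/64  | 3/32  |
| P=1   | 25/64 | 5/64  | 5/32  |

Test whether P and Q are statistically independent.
Marginal P(P) (row sums):
  P(P=0) = 15/64 + 3/64 + 3/32 = 3/8
  P(P=1) = 25/64 + 5/64 + 5/32 = 5/8
Marginal P(Q) (column sums):
  P(Q=0) = 15/64 + 25/64 = 5/8
  P(Q=1) = 3/64 + 5/64 = 1/8
  P(Q=2) = 3/32 + 5/32 = 1/4

P and Q are independent iff P(P=i,Q=j) = P(P=i)·P(Q=j) for every cell.
  P(P=0)·P(Q=0) = 3/8 × 5/8 = 15/64 = P(P=0,Q=0) ✓
  P(P=0)·P(Q=1) = 3/8 × 1/8 = 3/64 = P(P=0,Q=1) ✓
  P(P=0)·P(Q=2) = 3/8 × 1/4 = 3/32 = P(P=0,Q=2) ✓
  P(P=1)·P(Q=0) = 5/8 × 5/8 = 25/64 = P(P=1,Q=0) ✓
  P(P=1)·P(Q=1) = 5/8 × 1/8 = 5/64 = P(P=1,Q=1) ✓
  P(P=1)·P(Q=2) = 5/8 × 1/4 = 5/32 = P(P=1,Q=2) ✓

Yes, P and Q are independent: every cell factors, so I(P;Q) = 0 bits.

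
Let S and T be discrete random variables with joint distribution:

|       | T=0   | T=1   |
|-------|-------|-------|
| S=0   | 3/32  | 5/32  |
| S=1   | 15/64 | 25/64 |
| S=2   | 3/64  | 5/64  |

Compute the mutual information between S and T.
Marginal P(S) (row sums):
  P(S=0) = 3/32 + 5/32 = 1/4
  P(S=1) = 15/64 + 25/64 = 5/8
  P(S=2) = 3/64 + 5/64 = 1/8
Marginal P(T) (column sums):
  P(T=0) = 3/32 + 15/64 + 3/64 = 3/8
  P(T=1) = 5/32 + 25/64 + 5/64 = 5/8

H(S) = -[(1/4)·log₂(1/4) + (5/8)·log₂(5/8) + (1/8)·log₂(1/8)]
  = 0.5000 + 0.4238 + 0.3750
  = 1.2988 bits
H(T) = -[(3/8)·log₂(3/8) + (5/8)·log₂(5/8)]
  = 0.5306 + 0.4238
  = 0.9544 bits
H(S,T) = -[(3/32)·log₂(3/32) + (5/32)·log₂(5/32) + (15/64)·log₂(15/64) + (25/64)·log₂(25/64) + (3/64)·log₂(3/64) + (5/64)·log₂(5/64)]
  = 0.3202 + 0.4184 + 0.4906 + 0.5297 + 0.2070 + 0.2873
  = 2.2532 bits

I(S;T) = H(S) + H(T) - H(S,T)
  = 1.2988 + 0.9544 - 2.2532
  = 0.0000 bits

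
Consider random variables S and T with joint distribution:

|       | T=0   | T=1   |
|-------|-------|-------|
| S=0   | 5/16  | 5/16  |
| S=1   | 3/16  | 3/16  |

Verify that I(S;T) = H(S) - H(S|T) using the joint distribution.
Left side, from I(S;T) = H(S) + H(T) - H(S,T):
Marginal P(S) (row sums):
  P(S=0) = 5/16 + 5/16 = 5/8
  P(S=1) = 3/16 + 3/16 = 3/8
Marginal P(T) (column sums):
  P(T=0) = 5/16 + 3/16 = 1/2
  P(T=1) = 5/16 + 3/16 = 1/2

H(S) = -[(5/8)·log₂(5/8) + (3/8)·log₂(3/8)]
  = 0.4238 + 0.5306
  = 0.9544 bits
H(T) = -[(1/2)·log₂(1/2) + (1/2)·log₂(1/2)]
  = 0.5000 + 0.5000
  = 1.0000 bits
H(S,T) = -[(5/16)·log₂(5/16) + (5/16)·log₂(5/16) + (3/16)·log₂(3/16) + (3/16)·log₂(3/16)]
  = 0.5244 + 0.5244 + 0.4528 + 0.4528
  = 1.9544 bits

I(S;T) = H(S) + H(T) - H(S,T)
  = 0.9544 + 1.0000 - 1.9544
  = 0.0000 bits

Right side, with H(S|T) computed directly from the conditional probabilities:
H(S|T) = -Σ P(S,T)·log₂ P(S|T), where P(S|T) = P(S,T) / P(T)
  (S=0,T=0): P(S|T) = (5/16)/(1/2) = 5/8;  -(5/16)·log₂(5/8) = 0.2119
  (S=0,T=1): P(S|T) = (5/16)/(1/2) = 5/8;  -(5/16)·log₂(5/8) = 0.2119
  (S=1,T=0): P(S|T) = (3/16)/(1/2) = 3/8;  -(3/16)·log₂(3/8) = 0.2653
  (S=1,T=1): P(S|T) = (3/16)/(1/2) = 3/8;  -(3/16)·log₂(3/8) = 0.2653
H(S|T) = 0.2119 + 0.2119 + 0.2653 + 0.2653
  = 0.9544 bits
H(S) - H(S|T) = 0.9544 - 0.9544 = 0.0000 bits

Both sides equal 0.0000 bits, so I(S;T) = H(S) - H(S|T) ✓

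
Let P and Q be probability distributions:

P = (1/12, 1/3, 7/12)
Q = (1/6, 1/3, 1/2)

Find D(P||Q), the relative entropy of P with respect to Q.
D(P||Q) = Σ P(i) log₂(P(i)/Q(i))
  i=0: (1/12) × log₂((1/12)/(1/6)) = (1/12) × log₂(1/2) = -0.0833
  i=1: (1/3) × log₂((1/3)/(1/3)) = (1/3) × log₂(1) = 0.0000
  i=2: (7/12) × log₂((7/12)/(1/2)) = (7/12) × log₂(7/6) = 0.1297
D(P||Q) = -0.0833 + 0.0000 + 0.1297
  = 0.0464 bits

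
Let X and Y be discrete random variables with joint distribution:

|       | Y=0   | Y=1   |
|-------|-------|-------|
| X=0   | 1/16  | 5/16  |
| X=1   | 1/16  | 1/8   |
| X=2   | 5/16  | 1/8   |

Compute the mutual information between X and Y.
Marginal P(X) (row sums):
  P(X=0) = 1/16 + 5/16 = 3/8
  P(X=1) = 1/16 + 1/8 = 3/16
  P(X=2) = 5/16 + 1/8 = 7/16
Marginal P(Y) (column sums):
  P(Y=0) = 1/16 + 1/16 + 5/16 = 7/16
  P(Y=1) = 5/16 + 1/8 + 1/8 = 9/16

H(X) = -[(3/8)·log₂(3/8) + (3/16)·log₂(3/16) + (7/16)·log₂(7/16)]
  = 0.5306 + 0.4528 + 0.5218
  = 1.5052 bits
H(Y) = -[(7/16)·log₂(7/16) + (9/16)·log₂(9/16)]
  = 0.5218 + 0.4669
  = 0.9887 bits
H(X,Y) = -[(1/16)·log₂(1/16) + (5/16)·log₂(5/16) + (1/16)·log₂(1/16) + (1/8)·log₂(1/8) + (5/16)·log₂(5/16) + (1/8)·log₂(1/8)]
  = 0.2500 + 0.5244 + 0.2500 + 0.3750 + 0.5244 + 0.3750
  = 2.2988 bits

I(X;Y) = H(X) + H(Y) - H(X,Y)
  = 1.5052 + 0.9887 - 2.2988
  = 0.1951 bits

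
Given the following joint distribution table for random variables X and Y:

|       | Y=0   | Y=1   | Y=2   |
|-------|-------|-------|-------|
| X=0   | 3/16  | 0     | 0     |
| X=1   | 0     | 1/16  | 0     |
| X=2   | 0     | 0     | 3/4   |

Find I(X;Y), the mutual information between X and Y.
Marginal P(X) (row sums):
  P(X=0) = 3/16 + 0 + 0 = 3/16
  P(X=1) = 0 + 1/16 + 0 = 1/16
  P(X=2) = 0 + 0 + 3/4 = 3/4
Marginal P(Y) (column sums):
  P(Y=0) = 3/16 + 0 + 0 = 3/16
  P(Y=1) = 0 + 1/16 + 0 = 1/16
  P(Y=2) = 0 + 0 + 3/4 = 3/4

H(X) = -[(3/16)·log₂(3/16) + (1/16)·log₂(1/16) + (3/4)·log₂(3/4)]
  = 0.4528 + 0.2500 + 0.3113
  = 1.0141 bits
H(Y) = -[(3/16)·log₂(3/16) + (1/16)·log₂(1/16) + (3/4)·log₂(3/4)]
  = 0.4528 + 0.2500 + 0.3113
  = 1.0141 bits
H(X,Y) = -[(3/16)·log₂(3/16) + (1/16)·log₂(1/16) + (3/4)·log₂(3/4)]
  = 0.4528 + 0.2500 + 0.3113
  = 1.0141 bits

I(X;Y) = H(X) + H(Y) - H(X,Y)
  = 1.0141 + 1.0141 - 1.0141
  = 1.0141 bits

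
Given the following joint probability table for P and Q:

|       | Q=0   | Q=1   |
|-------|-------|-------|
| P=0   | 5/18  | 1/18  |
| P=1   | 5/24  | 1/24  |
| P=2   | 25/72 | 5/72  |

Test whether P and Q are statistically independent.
Marginal P(P) (row sums):
  P(P=0) = 5/18 + 1/18 = 1/3
  P(P=1) = 5/24 + 1/24 = 1/4
  P(P=2) = 25/72 + 5/72 = 5/12
Marginal P(Q) (column sums):
  P(Q=0) = 5/18 + 5/24 + 25/72 = 5/6
  P(Q=1) = 1/18 + 1/24 + 5/72 = 1/6

P and Q are independent iff P(P=i,Q=j) = P(P=i)·P(Q=j) for every cell.
  P(P=0)·P(Q=0) = 1/3 × 5/6 = 5/18 = P(P=0,Q=0) ✓
  P(P=0)·P(Q=1) = 1/3 × 1/6 = 1/18 = P(P=0,Q=1) ✓
  P(P=1)·P(Q=0) = 1/4 × 5/6 = 5/24 = P(P=1,Q=0) ✓
  P(P=1)·P(Q=1) = 1/4 × 1/6 = 1/24 = P(P=1,Q=1) ✓
  P(P=2)·P(Q=0) = 5/12 × 5/6 = 25/72 = P(P=2,Q=0) ✓
  P(P=2)·P(Q=1) = 5/12 × 1/6 = 5/72 = P(P=2,Q=1) ✓

Yes, P and Q are independent: every cell factors, so I(P;Q) = 0 bits.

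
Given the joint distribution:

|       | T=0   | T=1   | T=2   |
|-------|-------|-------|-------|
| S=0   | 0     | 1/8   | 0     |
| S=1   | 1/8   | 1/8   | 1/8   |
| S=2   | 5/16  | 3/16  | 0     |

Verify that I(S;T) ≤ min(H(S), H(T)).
Marginal P(S) (row sums):
  P(S=0) = 0 + 1/8 + 0 = 1/8
  P(S=1) = 1/8 + 1/8 + 1/8 = 3/8
  P(S=2) = 5/16 + 3/16 + 0 = 1/2
Marginal P(T) (column sums):
  P(T=0) = 0 + 1/8 + 5/16 = 7/16
  P(T=1) = 1/8 + 1/8 + 3/16 = 7/16
  P(T=2) = 0 + 1/8 + 0 = 1/8

H(S) = -[(1/8)·log₂(1/8) + (3/8)·log₂(3/8) + (1/2)·log₂(1/2)]
  = 0.3750 + 0.5306 + 0.5000
  = 1.4056 bits
H(T) = -[(7/16)·log₂(7/16) + (7/16)·log₂(7/16) + (1/8)·log₂(1/8)]
  = 0.5218 + 0.5218 + 0.3750
  = 1.4186 bits
H(S,T) = -[(1/8)·log₂(1/8) + (1/8)·log₂(1/8) + (1/8)·log₂(1/8) + (1/8)·log₂(1/8) + (5/16)·log₂(5/16) + (3/16)·log₂(3/16)]
  = 0.3750 + 0.3750 + 0.3750 + 0.3750 + 0.5244 + 0.4528
  = 2.4772 bits

I(S;T) = H(S) + H(T) - H(S,T)
  = 1.4056 + 1.4186 - 2.4772
  = 0.3470 bits

min(H(S), H(T)) = min(1.4056, 1.4186) = 1.4056 bits
Since 0.3470 ≤ 1.4056, the bound is satisfied ✓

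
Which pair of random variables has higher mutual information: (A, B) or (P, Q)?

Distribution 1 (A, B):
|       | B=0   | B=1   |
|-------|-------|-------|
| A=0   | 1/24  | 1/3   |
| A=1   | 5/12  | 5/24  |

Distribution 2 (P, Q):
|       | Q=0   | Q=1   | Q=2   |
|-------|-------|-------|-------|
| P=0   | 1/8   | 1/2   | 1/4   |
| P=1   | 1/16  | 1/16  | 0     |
Distribution 1 (A, B):
Marginal P(A) (row sums):
  P(A=0) = 1/24 + 1/3 = 3/8
  P(A=1) = 5/12 + 5/24 = 5/8
Marginal P(B) (column sums):
  P(B=0) = 1/24 + 5/12 = 11/24
  P(B=1) = 1/3 + 5/24 = 13/24

H(A) = -[(3/8)·log₂(3/8) + (5/8)·log₂(5/8)]
  = 0.5306 + 0.4238
  = 0.9544 bits
H(B) = -[(11/24)·log₂(11/24) + (13/24)·log₂(13/24)]
  = 0.5159 + 0.4791
  = 0.9950 bits
H(A,B) = -[(1/24)·log₂(1/24) + (1/3)·log₂(1/3) + (5/12)·log₂(5/12) + (5/24)·log₂(5/24)]
  = 0.1910 + 0.5283 + 0.5263 + 0.4715
  = 1.7171 bits

I(A;B) = H(A) + H(B) - H(A,B)
  = 0.9544 + 0.9950 - 1.7171
  = 0.2323 bits

Distribution 2 (P, Q):
Marginal P(P) (row sums):
  P(P=0) = 1/8 + 1/2 + 1/4 = 7/8
  P(P=1) = 1/16 + 1/16 + 0 = 1/8
Marginal P(Q) (column sums):
  P(Q=0) = 1/8 + 1/16 = 3/16
  P(Q=1) = 1/2 + 1/16 = 9/16
  P(Q=2) = 1/4 + 0 = 1/4

H(P) = -[(7/8)·log₂(7/8) + (1/8)·log₂(1/8)]
  = 0.1686 + 0.3750
  = 0.5436 bits
H(Q) = -[(3/16)·log₂(3/16) + (9/16)·log₂(9/16) + (1/4)·log₂(1/4)]
  = 0.4528 + 0.4669 + 0.5000
  = 1.4197 bits
H(P,Q) = -[(1/8)·log₂(1/8) + (1/2)·log₂(1/2) + (1/4)·log₂(1/4) + (1/16)·log₂(1/16) + (1/16)·log₂(1/16)]
  = 0.3750 + 0.5000 + 0.5000 + 0.2500 + 0.2500
  = 1.8750 bits

I(P;Q) = H(P) + H(Q) - H(P,Q)
  = 0.5436 + 1.4197 - 1.8750
  = 0.0883 bits

I(A;B) = 0.2323 bits > I(P;Q) = 0.0883 bits, so (A, B) has the higher mutual information (stronger dependence).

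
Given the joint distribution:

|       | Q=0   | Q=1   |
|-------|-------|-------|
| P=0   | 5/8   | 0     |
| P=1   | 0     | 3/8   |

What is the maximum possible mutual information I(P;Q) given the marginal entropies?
The upper bound on mutual information is I(P;Q) ≤ min(H(P), H(Q)).

Marginal P(P) (row sums):
  P(P=0) = 5/8 + 0 = 5/8
  P(P=1) = 0 + 3/8 = 3/8
Marginal P(Q) (column sums):
  P(Q=0) = 5/8 + 0 = 5/8
  P(Q=1) = 0 + 3/8 = 3/8

H(P) = -[(5/8)·log₂(5/8) + (3/8)·log₂(3/8)]
  = 0.4238 + 0.5306
  = 0.9544 bits
H(Q) = -[(5/8)·log₂(5/8) + (3/8)·log₂(3/8)]
  = 0.4238 + 0.5306
  = 0.9544 bits

Maximum possible I(P;Q) = min(0.9544, 0.9544) = 0.9544 bits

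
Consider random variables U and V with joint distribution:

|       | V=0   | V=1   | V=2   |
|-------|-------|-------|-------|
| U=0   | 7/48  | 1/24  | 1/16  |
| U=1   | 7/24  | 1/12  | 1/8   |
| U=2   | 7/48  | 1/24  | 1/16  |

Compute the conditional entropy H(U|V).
Marginal P(V) (column sums):
  P(V=0) = 7/48 + 7/24 + 7/48 = 7/12
  P(V=1) = 1/24 + 1/12 + 1/24 = 1/6
  P(V=2) = 1/16 + 1/8 + 1/16 = 1/4

H(U|V) = -Σ P(U,V)·log₂ P(U|V), where P(U|V) = P(U,V) / P(V)
  (U=0,V=0): P(U|V) = (7/48)/(7/12) = 1/4;  -(7/48)·log₂(1/4) = 0.2917
  (U=0,V=1): P(U|V) = (1/24)/(1/6) = 1/4;  -(1/24)·log₂(1/4) = 0.0833
  (U=0,V=2): P(U|V) = (1/16)/(1/4) = 1/4;  -(1/16)·log₂(1/4) = 0.1250
  (U=1,V=0): P(U|V) = (7/24)/(7/12) = 1/2;  -(7/24)·log₂(1/2) = 0.2917
  (U=1,V=1): P(U|V) = (1/12)/(1/6) = 1/2;  -(1/12)·log₂(1/2) = 0.0833
  (U=1,V=2): P(U|V) = (1/8)/(1/4) = 1/2;  -(1/8)·log₂(1/2) = 0.1250
  (U=2,V=0): P(U|V) = (7/48)/(7/12) = 1/4;  -(7/48)·log₂(1/4) = 0.2917
  (U=2,V=1): P(U|V) = (1/24)/(1/6) = 1/4;  -(1/24)·log₂(1/4) = 0.0833
  (U=2,V=2): P(U|V) = (1/16)/(1/4) = 1/4;  -(1/16)·log₂(1/4) = 0.1250
H(U|V) = 0.2917 + 0.0833 + 0.1250 + 0.2917 + 0.0833 + 0.1250 + 0.2917 + 0.0833 + 0.1250
  = 1.5000 bits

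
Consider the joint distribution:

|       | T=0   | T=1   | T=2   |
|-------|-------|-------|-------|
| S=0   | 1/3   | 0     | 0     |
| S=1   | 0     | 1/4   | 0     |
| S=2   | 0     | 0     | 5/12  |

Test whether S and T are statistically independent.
Marginal P(S) (row sums):
  P(S=0) = 1/3 + 0 + 0 = 1/3
  P(S=1) = 0 + 1/4 + 0 = 1/4
  P(S=2) = 0 + 0 + 5/12 = 5/12
Marginal P(T) (column sums):
  P(T=0) = 1/3 + 0 + 0 = 1/3
  P(T=1) = 0 + 1/4 + 0 = 1/4
  P(T=2) = 0 + 0 + 5/12 = 5/12

S and T are independent iff P(S=i,T=j) = P(S=i)·P(T=j) for every cell.
  P(S=0)·P(T=0) = 1/3 × 1/3 = 1/9, but P(S=0,T=0) = 1/3 ✗

No, S and T are not independent. Quantitatively, I(S;T) > 0:

H(S) = -[(1/3)·log₂(1/3) + (1/4)·log₂(1/4) + (5/12)·log₂(5/12)]
  = 0.5283 + 0.5000 + 0.5263
  = 1.5546 bits
H(T) = -[(1/3)·log₂(1/3) + (1/4)·log₂(1/4) + (5/12)·log₂(5/12)]
  = 0.5283 + 0.5000 + 0.5263
  = 1.5546 bits
H(S,T) = -[(1/3)·log₂(1/3) + (1/4)·log₂(1/4) + (5/12)·log₂(5/12)]
  = 0.5283 + 0.5000 + 0.5263
  = 1.5546 bits
I(S;T) = H(S) + H(T) - H(S,T) = 1.5546 + 1.5546 - 1.5546 = 1.5546 bits > 0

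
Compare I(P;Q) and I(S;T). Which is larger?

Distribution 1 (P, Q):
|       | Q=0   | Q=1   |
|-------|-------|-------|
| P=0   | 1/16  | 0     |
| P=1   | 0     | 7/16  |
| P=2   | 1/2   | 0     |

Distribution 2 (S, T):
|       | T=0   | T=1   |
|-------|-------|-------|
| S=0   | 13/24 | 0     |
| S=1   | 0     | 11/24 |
Distribution 1 (P, Q):
Marginal P(P) (row sums):
  P(P=0) = 1/16 + 0 = 1/16
  P(P=1) = 0 + 7/16 = 7/16
  P(P=2) = 1/2 + 0 = 1/2
Marginal P(Q) (column sums):
  P(Q=0) = 1/16 + 0 + 1/2 = 9/16
  P(Q=1) = 0 + 7/16 + 0 = 7/16

H(P) = -[(1/16)·log₂(1/16) + (7/16)·log₂(7/16) + (1/2)·log₂(1/2)]
  = 0.2500 + 0.5218 + 0.5000
  = 1.2718 bits
H(Q) = -[(9/16)·log₂(9/16) + (7/16)·log₂(7/16)]
  = 0.4669 + 0.5218
  = 0.9887 bits
H(P,Q) = -[(1/16)·log₂(1/16) + (7/16)·log₂(7/16) + (1/2)·log₂(1/2)]
  = 0.2500 + 0.5218 + 0.5000
  = 1.2718 bits

I(P;Q) = H(P) + H(Q) - H(P,Q)
  = 1.2718 + 0.9887 - 1.2718
  = 0.9887 bits

Distribution 2 (S, T):
Marginal P(S) (row sums):
  P(S=0) = 13/24 + 0 = 13/24
  P(S=1) = 0 + 11/24 = 11/24
Marginal P(T) (column sums):
  P(T=0) = 13/24 + 0 = 13/24
  P(T=1) = 0 + 11/24 = 11/24

H(S) = -[(13/24)·log₂(13/24) + (11/24)·log₂(11/24)]
  = 0.4791 + 0.5159
  = 0.9950 bits
H(T) = -[(13/24)·log₂(13/24) + (11/24)·log₂(11/24)]
  = 0.4791 + 0.5159
  = 0.9950 bits
H(S,T) = -[(13/24)·log₂(13/24) + (11/24)·log₂(11/24)]
  = 0.4791 + 0.5159
  = 0.9950 bits

I(S;T) = H(S) + H(T) - H(S,T)
  = 0.9950 + 0.9950 - 0.9950
  = 0.9950 bits

I(S;T) = 0.9950 bits > I(P;Q) = 0.9887 bits, so (S, T) has the higher mutual information (stronger dependence).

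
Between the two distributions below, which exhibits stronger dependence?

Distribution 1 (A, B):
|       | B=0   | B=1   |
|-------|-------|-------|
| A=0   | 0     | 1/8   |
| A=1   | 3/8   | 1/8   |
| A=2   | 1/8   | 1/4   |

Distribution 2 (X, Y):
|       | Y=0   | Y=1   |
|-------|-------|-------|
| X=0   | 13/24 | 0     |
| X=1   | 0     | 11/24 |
Distribution 1 (A, B):
Marginal P(A) (row sums):
  P(A=0) = 0 + 1/8 = 1/8
  P(A=1) = 3/8 + 1/8 = 1/2
  P(A=2) = 1/8 + 1/4 = 3/8
Marginal P(B) (column sums):
  P(B=0) = 0 + 3/8 + 1/8 = 1/2
  P(B=1) = 1/8 + 1/8 + 1/4 = 1/2

H(A) = -[(1/8)·log₂(1/8) + (1/2)·log₂(1/2) + (3/8)·log₂(3/8)]
  = 0.3750 + 0.5000 + 0.5306
  = 1.4056 bits
H(B) = -[(1/2)·log₂(1/2) + (1/2)·log₂(1/2)]
  = 0.5000 + 0.5000
  = 1.0000 bits
H(A,B) = -[(1/8)·log₂(1/8) + (3/8)·log₂(3/8) + (1/8)·log₂(1/8) + (1/8)·log₂(1/8) + (1/4)·log₂(1/4)]
  = 0.3750 + 0.5306 + 0.3750 + 0.3750 + 0.5000
  = 2.1556 bits

I(A;B) = H(A) + H(B) - H(A,B)
  = 1.4056 + 1.0000 - 2.1556
  = 0.2500 bits

Distribution 2 (X, Y):
Marginal P(X) (row sums):
  P(X=0) = 13/24 + 0 = 13/24
  P(X=1) = 0 + 11/24 = 11/24
Marginal P(Y) (column sums):
  P(Y=0) = 13/24 + 0 = 13/24
  P(Y=1) = 0 + 11/24 = 11/24

H(X) = -[(13/24)·log₂(13/24) + (11/24)·log₂(11/24)]
  = 0.4791 + 0.5159
  = 0.9950 bits
H(Y) = -[(13/24)·log₂(13/24) + (11/24)·log₂(11/24)]
  = 0.4791 + 0.5159
  = 0.9950 bits
H(X,Y) = -[(13/24)·log₂(13/24) + (11/24)·log₂(11/24)]
  = 0.4791 + 0.5159
  = 0.9950 bits

I(X;Y) = H(X) + H(Y) - H(X,Y)
  = 0.9950 + 0.9950 - 0.9950
  = 0.9950 bits

I(X;Y) = 0.9950 bits > I(A;B) = 0.2500 bits, so (X, Y) has the higher mutual information (stronger dependence).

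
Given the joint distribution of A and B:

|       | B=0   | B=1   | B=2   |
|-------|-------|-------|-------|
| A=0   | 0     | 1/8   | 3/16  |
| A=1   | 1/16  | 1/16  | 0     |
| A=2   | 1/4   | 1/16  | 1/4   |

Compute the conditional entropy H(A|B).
Marginal P(B) (column sums):
  P(B=0) = 0 + 1/16 + 1/4 = 5/16
  P(B=1) = 1/8 + 1/16 + 1/16 = 1/4
  P(B=2) = 3/16 + 0 + 1/4 = 7/16

H(A|B) = -Σ P(A,B)·log₂ P(A|B), where P(A|B) = P(A,B) / P(B)
  (cells with P(A,B) = 0 contribute 0)
  (A=0,B=1): P(A|B) = (1/8)/(1/4) = 1/2;  -(1/8)·log₂(1/2) = 0.1250
  (A=0,B=2): P(A|B) = (3/16)/(7/16) = 3/7;  -(3/16)·log₂(3/7) = 0.2292
  (A=1,B=0): P(A|B) = (1/16)/(5/16) = 1/5;  -(1/16)·log₂(1/5) = 0.1451
  (A=1,B=1): P(A|B) = (1/16)/(1/4) = 1/4;  -(1/16)·log₂(1/4) = 0.1250
  (A=2,B=0): P(A|B) = (1/4)/(5/16) = 4/5;  -(1/4)·log₂(4/5) = 0.0805
  (A=2,B=1): P(A|B) = (1/16)/(1/4) = 1/4;  -(1/16)·log₂(1/4) = 0.1250
  (A=2,B=2): P(A|B) = (1/4)/(7/16) = 4/7;  -(1/4)·log₂(4/7) = 0.2018
H(A|B) = 0.1250 + 0.2292 + 0.1451 + 0.1250 + 0.0805 + 0.1250 + 0.2018
  = 1.0316 bits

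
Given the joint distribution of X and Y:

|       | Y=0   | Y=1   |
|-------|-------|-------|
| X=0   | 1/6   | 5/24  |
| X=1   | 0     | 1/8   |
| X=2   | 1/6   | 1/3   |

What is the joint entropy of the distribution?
H(X,Y) = -Σ P(X,Y) log₂ P(X,Y), summed over the non-zero cells:
H(X,Y) = -[(1/6)·log₂(1/6) + (5/24)·log₂(5/24) + (1/8)·log₂(1/8) + (1/6)·log₂(1/6) + (1/3)·log₂(1/3)]
  = 0.4308 + 0.4715 + 0.3750 + 0.4308 + 0.5283
  = 2.2364 bits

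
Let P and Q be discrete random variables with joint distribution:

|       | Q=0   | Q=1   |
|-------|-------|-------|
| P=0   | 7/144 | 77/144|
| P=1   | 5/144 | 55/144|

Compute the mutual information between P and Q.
Marginal P(P) (row sums):
  P(P=0) = 7/144 + 77/144 = 7/12
  P(P=1) = 5/144 + 55/144 = 5/12
Marginal P(Q) (column sums):
  P(Q=0) = 7/144 + 5/144 = 1/12
  P(Q=1) = 77/144 + 55/144 = 11/12

H(P) = -[(7/12)·log₂(7/12) + (5/12)·log₂(5/12)]
  = 0.4536 + 0.5263
  = 0.9799 bits
H(Q) = -[(1/12)·log₂(1/12) + (11/12)·log₂(11/12)]
  = 0.2987 + 0.1151
  = 0.4138 bits
H(P,Q) = -[(7/144)·log₂(7/144) + (77/144)·log₂(77/144) + (5/144)·log₂(5/144) + (55/144)·log₂(55/144)]
  = 0.2121 + 0.4829 + 0.1683 + 0.5304
  = 1.3937 bits

I(P;Q) = H(P) + H(Q) - H(P,Q)
  = 0.9799 + 0.4138 - 1.3937
  = 0.0000 bits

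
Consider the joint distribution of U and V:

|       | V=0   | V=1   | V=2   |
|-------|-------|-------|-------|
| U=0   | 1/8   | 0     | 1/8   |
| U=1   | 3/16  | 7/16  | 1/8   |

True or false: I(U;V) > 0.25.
Marginal P(U) (row sums):
  P(U=0) = 1/8 + 0 + 1/8 = 1/4
  P(U=1) = 3/16 + 7/16 + 1/8 = 3/4
Marginal P(V) (column sums):
  P(V=0) = 1/8 + 3/16 = 5/16
  P(V=1) = 0 + 7/16 = 7/16
  P(V=2) = 1/8 + 1/8 = 1/4

H(U) = -[(1/4)·log₂(1/4) + (3/4)·log₂(3/4)]
  = 0.5000 + 0.3113
  = 0.8113 bits
H(V) = -[(5/16)·log₂(5/16) + (7/16)·log₂(7/16) + (1/4)·log₂(1/4)]
  = 0.5244 + 0.5218 + 0.5000
  = 1.5462 bits
H(U,V) = -[(1/8)·log₂(1/8) + (1/8)·log₂(1/8) + (3/16)·log₂(3/16) + (7/16)·log₂(7/16) + (1/8)·log₂(1/8)]
  = 0.3750 + 0.3750 + 0.4528 + 0.5218 + 0.3750
  = 2.0996 bits

I(U;V) = H(U) + H(V) - H(U,V)
  = 0.8113 + 1.5462 - 2.0996
  = 0.2579 bits

True. I(U;V) = 0.2579 bits, which is > 0.25 bits.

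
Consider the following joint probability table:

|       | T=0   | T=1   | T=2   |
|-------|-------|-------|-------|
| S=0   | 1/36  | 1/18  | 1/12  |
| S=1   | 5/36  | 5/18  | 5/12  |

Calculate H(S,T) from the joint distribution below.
H(S,T) = -Σ P(S,T) log₂ P(S,T), summed over the non-zero cells:
H(S,T) = -[(1/36)·log₂(1/36) + (1/18)·log₂(1/18) + (1/12)·log₂(1/12) + (5/36)·log₂(5/36) + (5/18)·log₂(5/18) + (5/12)·log₂(5/12)]
  = 0.1436 + 0.2317 + 0.2987 + 0.3956 + 0.5133 + 0.5263
  = 2.1092 bits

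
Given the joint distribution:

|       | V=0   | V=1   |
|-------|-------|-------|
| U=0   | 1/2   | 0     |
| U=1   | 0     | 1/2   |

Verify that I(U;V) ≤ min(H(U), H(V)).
Marginal P(U) (row sums):
  P(U=0) = 1/2 + 0 = 1/2
  P(U=1) = 0 + 1/2 = 1/2
Marginal P(V) (column sums):
  P(V=0) = 1/2 + 0 = 1/2
  P(V=1) = 0 + 1/2 = 1/2

H(U) = -[(1/2)·log₂(1/2) + (1/2)·log₂(1/2)]
  = 0.5000 + 0.5000
  = 1.0000 bits
H(V) = -[(1/2)·log₂(1/2) + (1/2)·log₂(1/2)]
  = 0.5000 + 0.5000
  = 1.0000 bits
H(U,V) = -[(1/2)·log₂(1/2) + (1/2)·log₂(1/2)]
  = 0.5000 + 0.5000
  = 1.0000 bits

I(U;V) = H(U) + H(V) - H(U,V)
  = 1.0000 + 1.0000 - 1.0000
  = 1.0000 bits

min(H(U), H(V)) = min(1.0000, 1.0000) = 1.0000 bits
Since 1.0000 ≤ 1.0000, the bound is satisfied ✓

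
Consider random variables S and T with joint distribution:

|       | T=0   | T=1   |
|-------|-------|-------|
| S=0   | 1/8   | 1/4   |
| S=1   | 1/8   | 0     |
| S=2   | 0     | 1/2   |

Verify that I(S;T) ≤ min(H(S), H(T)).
Marginal P(S) (row sums):
  P(S=0) = 1/8 + 1/4 = 3/8
  P(S=1) = 1/8 + 0 = 1/8
  P(S=2) = 0 + 1/2 = 1/2
Marginal P(T) (column sums):
  P(T=0) = 1/8 + 1/8 + 0 = 1/4
  P(T=1) = 1/4 + 0 + 1/2 = 3/4

H(S) = -[(3/8)·log₂(3/8) + (1/8)·log₂(1/8) + (1/2)·log₂(1/2)]
  = 0.5306 + 0.3750 + 0.5000
  = 1.4056 bits
H(T) = -[(1/4)·log₂(1/4) + (3/4)·log₂(3/4)]
  = 0.5000 + 0.3113
  = 0.8113 bits
H(S,T) = -[(1/8)·log₂(1/8) + (1/4)·log₂(1/4) + (1/8)·log₂(1/8) + (1/2)·log₂(1/2)]
  = 0.3750 + 0.5000 + 0.3750 + 0.5000
  = 1.7500 bits

I(S;T) = H(S) + H(T) - H(S,T)
  = 1.4056 + 0.8113 - 1.7500
  = 0.4669 bits

min(H(S), H(T)) = min(1.4056, 0.8113) = 0.8113 bits
Since 0.4669 ≤ 0.8113, the bound is satisfied ✓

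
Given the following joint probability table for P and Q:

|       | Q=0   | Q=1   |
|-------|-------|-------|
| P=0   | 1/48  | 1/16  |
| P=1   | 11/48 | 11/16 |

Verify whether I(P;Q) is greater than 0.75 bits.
Marginal P(P) (row sums):
  P(P=0) = 1/48 + 1/16 = 1/12
  P(P=1) = 11/48 + 11/16 = 11/12
Marginal P(Q) (column sums):
  P(Q=0) = 1/48 + 11/48 = 1/4
  P(Q=1) = 1/16 + 11/16 = 3/4

H(P) = -[(1/12)·log₂(1/12) + (11/12)·log₂(11/12)]
  = 0.2987 + 0.1151
  = 0.4138 bits
H(Q) = -[(1/4)·log₂(1/4) + (3/4)·log₂(3/4)]
  = 0.5000 + 0.3113
  = 0.8113 bits
H(P,Q) = -[(1/48)·log₂(1/48) + (1/16)·log₂(1/16) + (11/48)·log₂(11/48) + (11/16)·log₂(11/16)]
  = 0.1164 + 0.2500 + 0.4871 + 0.3716
  = 1.2251 bits

I(P;Q) = H(P) + H(Q) - H(P,Q)
  = 0.4138 + 0.8113 - 1.2251
  = 0.0000 bits

No. I(P;Q) = 0.0000 bits, which is ≤ 0.75 bits.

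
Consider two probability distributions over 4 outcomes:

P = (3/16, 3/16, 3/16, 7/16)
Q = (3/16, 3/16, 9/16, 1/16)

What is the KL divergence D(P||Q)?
D(P||Q) = Σ P(i) log₂(P(i)/Q(i))
  i=0: (3/16) × log₂((3/16)/(3/16)) = (3/16) × log₂(1) = 0.0000
  i=1: (3/16) × log₂((3/16)/(3/16)) = (3/16) × log₂(1) = 0.0000
  i=2: (3/16) × log₂((3/16)/(9/16)) = (3/16) × log₂(1/3) = -0.2972
  i=3: (7/16) × log₂((7/16)/(1/16)) = (7/16) × log₂(7) = 1.2282
D(P||Q) = 0.0000 + 0.0000 - 0.2972 + 1.2282
  = 0.9310 bits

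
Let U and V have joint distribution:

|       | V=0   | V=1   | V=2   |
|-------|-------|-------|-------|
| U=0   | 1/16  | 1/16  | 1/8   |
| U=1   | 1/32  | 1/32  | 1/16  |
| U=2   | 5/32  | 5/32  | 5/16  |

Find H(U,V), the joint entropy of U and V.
H(U,V) = -Σ P(U,V) log₂ P(U,V), summed over the non-zero cells:
H(U,V) = -[(1/16)·log₂(1/16) + (1/16)·log₂(1/16) + (1/8)·log₂(1/8) + (1/32)·log₂(1/32) + (1/32)·log₂(1/32) + (1/16)·log₂(1/16) + (5/32)·log₂(5/32) + (5/32)·log₂(5/32) + (5/16)·log₂(5/16)]
  = 0.2500 + 0.2500 + 0.3750 + 0.1563 + 0.1563 + 0.2500 + 0.4184 + 0.4184 + 0.5244
  = 2.7988 bits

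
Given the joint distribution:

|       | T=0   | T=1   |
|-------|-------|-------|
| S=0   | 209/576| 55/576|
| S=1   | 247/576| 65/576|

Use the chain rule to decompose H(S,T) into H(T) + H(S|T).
By the chain rule: H(S,T) = H(T) + H(S|T)

Marginal P(T) (column sums):
  P(T=0) = 209/576 + 247/576 = 19/24
  P(T=1) = 55/576 + 65/576 = 5/24
H(T) = -[(19/24)·log₂(19/24) + (5/24)·log₂(5/24)]
  = 0.2668 + 0.4715
  = 0.7383 bits
H(S|T) = -Σ P(S,T)·log₂ P(S|T), where P(S|T) = P(S,T) / P(T)
  (S=0,T=0): P(S|T) = (209/576)/(19/24) = 11/24;  -(209/576)·log₂(11/24) = 0.4084
  (S=0,T=1): P(S|T) = (55/576)/(5/24) = 11/24;  -(55/576)·log₂(11/24) = 0.1075
  (S=1,T=0): P(S|T) = (247/576)/(19/24) = 13/24;  -(247/576)·log₂(13/24) = 0.3793
  (S=1,T=1): P(S|T) = (65/576)/(5/24) = 13/24;  -(65/576)·log₂(13/24) = 0.0998
H(S|T) = 0.4084 + 0.1075 + 0.3793 + 0.0998
  = 0.9950 bits

H(S,T) = H(T) + H(S|T) = 0.7383 + 0.9950 = 1.7333 bits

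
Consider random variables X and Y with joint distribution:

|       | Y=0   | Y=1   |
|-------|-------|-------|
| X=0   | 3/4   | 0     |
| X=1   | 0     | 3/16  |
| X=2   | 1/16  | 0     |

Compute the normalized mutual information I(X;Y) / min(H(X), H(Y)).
Marginal P(X) (row sums):
  P(X=0) = 3/4 + 0 = 3/4
  P(X=1) = 0 + 3/16 = 3/16
  P(X=2) = 1/16 + 0 = 1/16
Marginal P(Y) (column sums):
  P(Y=0) = 3/4 + 0 + 1/16 = 13/16
  P(Y=1) = 0 + 3/16 + 0 = 3/16

H(X) = -[(3/4)·log₂(3/4) + (3/16)·log₂(3/16) + (1/16)·log₂(1/16)]
  = 0.3113 + 0.4528 + 0.2500
  = 1.0141 bits
H(Y) = -[(13/16)·log₂(13/16) + (3/16)·log₂(3/16)]
  = 0.2434 + 0.4528
  = 0.6962 bits
H(X,Y) = -[(3/4)·log₂(3/4) + (3/16)·log₂(3/16) + (1/16)·log₂(1/16)]
  = 0.3113 + 0.4528 + 0.2500
  = 1.0141 bits

I(X;Y) = H(X) + H(Y) - H(X,Y)
  = 1.0141 + 0.6962 - 1.0141
  = 0.6962 bits

min(H(X), H(Y)) = min(1.0141, 0.6962) = 0.6962 bits
Normalized MI = 0.6962 / 0.6962 = 1.0000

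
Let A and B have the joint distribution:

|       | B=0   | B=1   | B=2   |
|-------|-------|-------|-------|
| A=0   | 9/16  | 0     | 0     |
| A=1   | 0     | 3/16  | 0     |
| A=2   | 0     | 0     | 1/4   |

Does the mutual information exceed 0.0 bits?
Marginal P(A) (row sums):
  P(A=0) = 9/16 + 0 + 0 = 9/16
  P(A=1) = 0 + 3/16 + 0 = 3/16
  P(A=2) = 0 + 0 + 1/4 = 1/4
Marginal P(B) (column sums):
  P(B=0) = 9/16 + 0 + 0 = 9/16
  P(B=1) = 0 + 3/16 + 0 = 3/16
  P(B=2) = 0 + 0 + 1/4 = 1/4

H(A) = -[(9/16)·log₂(9/16) + (3/16)·log₂(3/16) + (1/4)·log₂(1/4)]
  = 0.4669 + 0.4528 + 0.5000
  = 1.4197 bits
H(B) = -[(9/16)·log₂(9/16) + (3/16)·log₂(3/16) + (1/4)·log₂(1/4)]
  = 0.4669 + 0.4528 + 0.5000
  = 1.4197 bits
H(A,B) = -[(9/16)·log₂(9/16) + (3/16)·log₂(3/16) + (1/4)·log₂(1/4)]
  = 0.4669 + 0.4528 + 0.5000
  = 1.4197 bits

I(A;B) = H(A) + H(B) - H(A,B)
  = 1.4197 + 1.4197 - 1.4197
  = 1.4197 bits

Yes. I(A;B) = 1.4197 bits, which is > 0.0 bits.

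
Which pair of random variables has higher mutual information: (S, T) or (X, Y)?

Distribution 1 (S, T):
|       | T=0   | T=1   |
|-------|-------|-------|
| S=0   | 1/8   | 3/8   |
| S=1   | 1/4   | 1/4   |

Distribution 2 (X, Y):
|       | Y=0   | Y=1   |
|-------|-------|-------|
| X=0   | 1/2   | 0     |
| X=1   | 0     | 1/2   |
Distribution 1 (S, T):
Marginal P(S) (row sums):
  P(S=0) = 1/8 + 3/8 = 1/2
  P(S=1) = 1/4 + 1/4 = 1/2
Marginal P(T) (column sums):
  P(T=0) = 1/8 + 1/4 = 3/8
  P(T=1) = 3/8 + 1/4 = 5/8

H(S) = -[(1/2)·log₂(1/2) + (1/2)·log₂(1/2)]
  = 0.5000 + 0.5000
  = 1.0000 bits
H(T) = -[(3/8)·log₂(3/8) + (5/8)·log₂(5/8)]
  = 0.5306 + 0.4238
  = 0.9544 bits
H(S,T) = -[(1/8)·log₂(1/8) + (3/8)·log₂(3/8) + (1/4)·log₂(1/4) + (1/4)·log₂(1/4)]
  = 0.3750 + 0.5306 + 0.5000 + 0.5000
  = 1.9056 bits

I(S;T) = H(S) + H(T) - H(S,T)
  = 1.0000 + 0.9544 - 1.9056
  = 0.0488 bits

Distribution 2 (X, Y):
Marginal P(X) (row sums):
  P(X=0) = 1/2 + 0 = 1/2
  P(X=1) = 0 + 1/2 = 1/2
Marginal P(Y) (column sums):
  P(Y=0) = 1/2 + 0 = 1/2
  P(Y=1) = 0 + 1/2 = 1/2

H(X) = -[(1/2)·log₂(1/2) + (1/2)·log₂(1/2)]
  = 0.5000 + 0.5000
  = 1.0000 bits
H(Y) = -[(1/2)·log₂(1/2) + (1/2)·log₂(1/2)]
  = 0.5000 + 0.5000
  = 1.0000 bits
H(X,Y) = -[(1/2)·log₂(1/2) + (1/2)·log₂(1/2)]
  = 0.5000 + 0.5000
  = 1.0000 bits

I(X;Y) = H(X) + H(Y) - H(X,Y)
  = 1.0000 + 1.0000 - 1.0000
  = 1.0000 bits

I(X;Y) = 1.0000 bits > I(S;T) = 0.0488 bits, so (X, Y) has the higher mutual information (stronger dependence).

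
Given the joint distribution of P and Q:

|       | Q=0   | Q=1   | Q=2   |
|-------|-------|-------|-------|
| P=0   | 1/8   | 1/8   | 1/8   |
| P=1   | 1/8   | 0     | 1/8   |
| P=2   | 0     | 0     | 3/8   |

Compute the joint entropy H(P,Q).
H(P,Q) = -Σ P(P,Q) log₂ P(P,Q), summed over the non-zero cells:
H(P,Q) = -[(1/8)·log₂(1/8) + (1/8)·log₂(1/8) + (1/8)·log₂(1/8) + (1/8)·log₂(1/8) + (1/8)·log₂(1/8) + (3/8)·log₂(3/8)]
  = 0.3750 + 0.3750 + 0.3750 + 0.3750 + 0.3750 + 0.5306
  = 2.4056 bits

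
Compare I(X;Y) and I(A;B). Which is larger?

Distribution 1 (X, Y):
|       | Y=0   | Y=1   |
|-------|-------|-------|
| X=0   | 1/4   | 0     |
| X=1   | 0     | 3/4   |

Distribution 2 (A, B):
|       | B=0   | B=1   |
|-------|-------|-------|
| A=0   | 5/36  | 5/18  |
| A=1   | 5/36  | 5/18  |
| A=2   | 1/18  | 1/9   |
Distribution 1 (X, Y):
Marginal P(X) (row sums):
  P(X=0) = 1/4 + 0 = 1/4
  P(X=1) = 0 + 3/4 = 3/4
Marginal P(Y) (column sums):
  P(Y=0) = 1/4 + 0 = 1/4
  P(Y=1) = 0 + 3/4 = 3/4

H(X) = -[(1/4)·log₂(1/4) + (3/4)·log₂(3/4)]
  = 0.5000 + 0.3113
  = 0.8113 bits
H(Y) = -[(1/4)·log₂(1/4) + (3/4)·log₂(3/4)]
  = 0.5000 + 0.3113
  = 0.8113 bits
H(X,Y) = -[(1/4)·log₂(1/4) + (3/4)·log₂(3/4)]
  = 0.5000 + 0.3113
  = 0.8113 bits

I(X;Y) = H(X) + H(Y) - H(X,Y)
  = 0.8113 + 0.8113 - 0.8113
  = 0.8113 bits

Distribution 2 (A, B):
Marginal P(A) (row sums):
  P(A=0) = 5/36 + 5/18 = 5/12
  P(A=1) = 5/36 + 5/18 = 5/12
  P(A=2) = 1/18 + 1/9 = 1/6
Marginal P(B) (column sums):
  P(B=0) = 5/36 + 5/36 + 1/18 = 1/3
  P(B=1) = 5/18 + 5/18 + 1/9 = 2/3

H(A) = -[(5/12)·log₂(5/12) + (5/12)·log₂(5/12) + (1/6)·log₂(1/6)]
  = 0.5263 + 0.5263 + 0.4308
  = 1.4834 bits
H(B) = -[(1/3)·log₂(1/3) + (2/3)·log₂(2/3)]
  = 0.5283 + 0.3900
  = 0.9183 bits
H(A,B) = -[(5/36)·log₂(5/36) + (5/18)·log₂(5/18) + (5/36)·log₂(5/36) + (5/18)·log₂(5/18) + (1/18)·log₂(1/18) + (1/9)·log₂(1/9)]
  = 0.3956 + 0.5133 + 0.3956 + 0.5133 + 0.2317 + 0.3522
  = 2.4017 bits

I(A;B) = H(A) + H(B) - H(A,B)
  = 1.4834 + 0.9183 - 2.4017
  = 0.0000 bits

I(X;Y) = 0.8113 bits > I(A;B) = 0.0000 bits, so (X, Y) has the higher mutual information (stronger dependence).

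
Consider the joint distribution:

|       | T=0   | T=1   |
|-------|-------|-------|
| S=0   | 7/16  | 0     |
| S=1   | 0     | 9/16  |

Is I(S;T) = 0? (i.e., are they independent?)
Marginal P(S) (row sums):
  P(S=0) = 7/16 + 0 = 7/16
  P(S=1) = 0 + 9/16 = 9/16
Marginal P(T) (column sums):
  P(T=0) = 7/16 + 0 = 7/16
  P(T=1) = 0 + 9/16 = 9/16

S and T are independent iff P(S=i,T=j) = P(S=i)·P(T=j) for every cell.
  P(S=0)·P(T=0) = 7/16 × 7/16 = 49/256, but P(S=0,T=0) = 7/16 ✗

No, S and T are not independent. Quantitatively, I(S;T) > 0:

H(S) = -[(7/16)·log₂(7/16) + (9/16)·log₂(9/16)]
  = 0.5218 + 0.4669
  = 0.9887 bits
H(T) = -[(7/16)·log₂(7/16) + (9/16)·log₂(9/16)]
  = 0.5218 + 0.4669
  = 0.9887 bits
H(S,T) = -[(7/16)·log₂(7/16) + (9/16)·log₂(9/16)]
  = 0.5218 + 0.4669
  = 0.9887 bits
I(S;T) = H(S) + H(T) - H(S,T) = 0.9887 + 0.9887 - 0.9887 = 0.9887 bits > 0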